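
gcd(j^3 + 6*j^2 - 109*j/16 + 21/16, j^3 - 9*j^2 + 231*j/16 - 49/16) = j - 1/4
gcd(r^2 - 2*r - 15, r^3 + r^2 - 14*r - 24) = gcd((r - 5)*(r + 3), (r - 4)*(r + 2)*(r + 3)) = r + 3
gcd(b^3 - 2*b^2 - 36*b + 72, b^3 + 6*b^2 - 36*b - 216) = b^2 - 36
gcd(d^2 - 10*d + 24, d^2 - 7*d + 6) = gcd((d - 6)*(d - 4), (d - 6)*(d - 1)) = d - 6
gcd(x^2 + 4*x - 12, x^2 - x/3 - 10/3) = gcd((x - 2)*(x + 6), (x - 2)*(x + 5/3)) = x - 2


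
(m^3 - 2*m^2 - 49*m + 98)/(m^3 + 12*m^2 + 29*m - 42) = (m^2 - 9*m + 14)/(m^2 + 5*m - 6)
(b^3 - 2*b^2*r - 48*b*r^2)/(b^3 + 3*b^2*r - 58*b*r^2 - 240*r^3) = b/(b + 5*r)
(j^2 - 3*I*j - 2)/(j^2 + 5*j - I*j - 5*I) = (j - 2*I)/(j + 5)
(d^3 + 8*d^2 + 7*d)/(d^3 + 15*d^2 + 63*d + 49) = d/(d + 7)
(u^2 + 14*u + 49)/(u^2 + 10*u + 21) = (u + 7)/(u + 3)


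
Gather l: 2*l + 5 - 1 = 2*l + 4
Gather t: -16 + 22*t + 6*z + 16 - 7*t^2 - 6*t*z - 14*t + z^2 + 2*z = -7*t^2 + t*(8 - 6*z) + z^2 + 8*z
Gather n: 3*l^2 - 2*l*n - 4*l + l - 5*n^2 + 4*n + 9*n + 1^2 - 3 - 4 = 3*l^2 - 3*l - 5*n^2 + n*(13 - 2*l) - 6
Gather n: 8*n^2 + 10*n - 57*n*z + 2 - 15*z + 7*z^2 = 8*n^2 + n*(10 - 57*z) + 7*z^2 - 15*z + 2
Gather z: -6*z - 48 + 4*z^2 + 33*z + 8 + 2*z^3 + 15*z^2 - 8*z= 2*z^3 + 19*z^2 + 19*z - 40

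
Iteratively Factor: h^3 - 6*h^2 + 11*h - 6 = (h - 1)*(h^2 - 5*h + 6) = (h - 3)*(h - 1)*(h - 2)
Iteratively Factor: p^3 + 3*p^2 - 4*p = (p + 4)*(p^2 - p) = (p - 1)*(p + 4)*(p)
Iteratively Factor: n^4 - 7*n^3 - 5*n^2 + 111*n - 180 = (n - 5)*(n^3 - 2*n^2 - 15*n + 36) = (n - 5)*(n - 3)*(n^2 + n - 12) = (n - 5)*(n - 3)*(n + 4)*(n - 3)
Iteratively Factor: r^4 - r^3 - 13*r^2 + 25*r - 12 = (r - 1)*(r^3 - 13*r + 12) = (r - 3)*(r - 1)*(r^2 + 3*r - 4) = (r - 3)*(r - 1)^2*(r + 4)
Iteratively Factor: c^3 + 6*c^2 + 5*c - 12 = (c + 4)*(c^2 + 2*c - 3) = (c - 1)*(c + 4)*(c + 3)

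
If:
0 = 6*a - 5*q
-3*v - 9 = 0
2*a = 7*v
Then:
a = -21/2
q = -63/5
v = -3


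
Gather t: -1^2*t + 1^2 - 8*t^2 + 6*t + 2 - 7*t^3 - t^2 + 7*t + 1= -7*t^3 - 9*t^2 + 12*t + 4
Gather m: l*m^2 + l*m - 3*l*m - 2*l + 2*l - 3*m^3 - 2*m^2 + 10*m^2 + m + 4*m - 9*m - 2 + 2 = -3*m^3 + m^2*(l + 8) + m*(-2*l - 4)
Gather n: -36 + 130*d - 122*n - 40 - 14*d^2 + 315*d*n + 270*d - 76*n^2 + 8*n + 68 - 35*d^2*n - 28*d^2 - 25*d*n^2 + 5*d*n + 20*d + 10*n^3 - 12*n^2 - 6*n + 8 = -42*d^2 + 420*d + 10*n^3 + n^2*(-25*d - 88) + n*(-35*d^2 + 320*d - 120)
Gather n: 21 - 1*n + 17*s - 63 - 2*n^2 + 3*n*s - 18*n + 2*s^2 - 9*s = -2*n^2 + n*(3*s - 19) + 2*s^2 + 8*s - 42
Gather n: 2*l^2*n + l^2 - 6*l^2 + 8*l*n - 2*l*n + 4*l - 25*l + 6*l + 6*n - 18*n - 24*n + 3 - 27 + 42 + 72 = -5*l^2 - 15*l + n*(2*l^2 + 6*l - 36) + 90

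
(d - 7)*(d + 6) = d^2 - d - 42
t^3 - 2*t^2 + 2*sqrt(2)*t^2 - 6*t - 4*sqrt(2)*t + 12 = (t - 2)*(t - sqrt(2))*(t + 3*sqrt(2))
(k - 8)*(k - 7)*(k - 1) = k^3 - 16*k^2 + 71*k - 56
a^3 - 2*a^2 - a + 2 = (a - 2)*(a - 1)*(a + 1)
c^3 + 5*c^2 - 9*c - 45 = (c - 3)*(c + 3)*(c + 5)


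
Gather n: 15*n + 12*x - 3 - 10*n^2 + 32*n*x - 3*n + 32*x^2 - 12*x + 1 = -10*n^2 + n*(32*x + 12) + 32*x^2 - 2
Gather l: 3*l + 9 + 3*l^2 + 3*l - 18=3*l^2 + 6*l - 9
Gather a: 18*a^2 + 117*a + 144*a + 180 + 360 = 18*a^2 + 261*a + 540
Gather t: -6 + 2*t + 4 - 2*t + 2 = 0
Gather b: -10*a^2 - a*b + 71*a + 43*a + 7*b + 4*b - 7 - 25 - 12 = -10*a^2 + 114*a + b*(11 - a) - 44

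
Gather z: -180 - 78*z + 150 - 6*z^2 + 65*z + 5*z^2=-z^2 - 13*z - 30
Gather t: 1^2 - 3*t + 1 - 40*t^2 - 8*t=-40*t^2 - 11*t + 2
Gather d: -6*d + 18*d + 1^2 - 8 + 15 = 12*d + 8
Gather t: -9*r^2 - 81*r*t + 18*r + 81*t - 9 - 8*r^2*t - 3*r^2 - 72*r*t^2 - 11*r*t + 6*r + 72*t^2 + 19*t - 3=-12*r^2 + 24*r + t^2*(72 - 72*r) + t*(-8*r^2 - 92*r + 100) - 12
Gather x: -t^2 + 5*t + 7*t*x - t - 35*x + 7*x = -t^2 + 4*t + x*(7*t - 28)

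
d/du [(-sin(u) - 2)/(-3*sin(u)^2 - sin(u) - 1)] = (-12*sin(u) + 3*cos(u)^2 - 4)*cos(u)/(3*sin(u)^2 + sin(u) + 1)^2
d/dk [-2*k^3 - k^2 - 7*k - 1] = -6*k^2 - 2*k - 7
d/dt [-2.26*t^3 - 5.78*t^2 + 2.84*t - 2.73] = -6.78*t^2 - 11.56*t + 2.84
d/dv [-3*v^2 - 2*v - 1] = -6*v - 2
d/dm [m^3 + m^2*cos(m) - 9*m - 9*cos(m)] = -m^2*sin(m) + 3*m^2 + 2*m*cos(m) + 9*sin(m) - 9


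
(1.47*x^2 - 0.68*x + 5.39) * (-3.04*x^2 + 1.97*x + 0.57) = -4.4688*x^4 + 4.9631*x^3 - 16.8873*x^2 + 10.2307*x + 3.0723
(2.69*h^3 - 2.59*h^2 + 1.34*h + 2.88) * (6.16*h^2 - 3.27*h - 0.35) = 16.5704*h^5 - 24.7507*h^4 + 15.7822*h^3 + 14.2655*h^2 - 9.8866*h - 1.008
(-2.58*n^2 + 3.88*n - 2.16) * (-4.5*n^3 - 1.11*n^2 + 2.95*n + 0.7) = 11.61*n^5 - 14.5962*n^4 - 2.1978*n^3 + 12.0376*n^2 - 3.656*n - 1.512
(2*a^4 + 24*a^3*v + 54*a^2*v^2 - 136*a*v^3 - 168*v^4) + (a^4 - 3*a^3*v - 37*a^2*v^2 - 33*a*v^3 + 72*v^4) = 3*a^4 + 21*a^3*v + 17*a^2*v^2 - 169*a*v^3 - 96*v^4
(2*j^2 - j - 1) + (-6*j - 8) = 2*j^2 - 7*j - 9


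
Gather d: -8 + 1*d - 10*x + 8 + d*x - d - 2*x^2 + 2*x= d*x - 2*x^2 - 8*x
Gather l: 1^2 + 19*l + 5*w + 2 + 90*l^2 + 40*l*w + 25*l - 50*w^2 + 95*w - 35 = 90*l^2 + l*(40*w + 44) - 50*w^2 + 100*w - 32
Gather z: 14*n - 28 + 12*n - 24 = 26*n - 52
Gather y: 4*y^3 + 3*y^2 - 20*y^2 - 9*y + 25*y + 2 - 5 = 4*y^3 - 17*y^2 + 16*y - 3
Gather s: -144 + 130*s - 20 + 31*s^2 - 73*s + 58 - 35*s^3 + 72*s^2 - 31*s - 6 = -35*s^3 + 103*s^2 + 26*s - 112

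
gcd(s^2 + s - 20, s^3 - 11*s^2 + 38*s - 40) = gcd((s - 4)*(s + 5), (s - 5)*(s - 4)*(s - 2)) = s - 4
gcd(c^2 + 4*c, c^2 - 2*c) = c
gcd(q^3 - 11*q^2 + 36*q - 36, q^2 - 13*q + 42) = q - 6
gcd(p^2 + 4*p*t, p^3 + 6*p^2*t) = p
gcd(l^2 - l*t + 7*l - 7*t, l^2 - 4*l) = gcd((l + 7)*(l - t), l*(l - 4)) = 1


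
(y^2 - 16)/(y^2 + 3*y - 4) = (y - 4)/(y - 1)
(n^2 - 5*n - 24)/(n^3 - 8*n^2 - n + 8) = (n + 3)/(n^2 - 1)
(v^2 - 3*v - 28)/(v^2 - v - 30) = (-v^2 + 3*v + 28)/(-v^2 + v + 30)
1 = 1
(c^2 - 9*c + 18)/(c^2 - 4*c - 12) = (c - 3)/(c + 2)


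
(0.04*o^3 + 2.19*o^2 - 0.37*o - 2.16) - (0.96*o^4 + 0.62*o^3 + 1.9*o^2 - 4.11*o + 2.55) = -0.96*o^4 - 0.58*o^3 + 0.29*o^2 + 3.74*o - 4.71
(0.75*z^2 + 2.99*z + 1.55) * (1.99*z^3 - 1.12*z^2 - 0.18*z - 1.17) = 1.4925*z^5 + 5.1101*z^4 - 0.3993*z^3 - 3.1517*z^2 - 3.7773*z - 1.8135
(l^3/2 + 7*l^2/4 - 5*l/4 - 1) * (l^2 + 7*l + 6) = l^5/2 + 21*l^4/4 + 14*l^3 + 3*l^2/4 - 29*l/2 - 6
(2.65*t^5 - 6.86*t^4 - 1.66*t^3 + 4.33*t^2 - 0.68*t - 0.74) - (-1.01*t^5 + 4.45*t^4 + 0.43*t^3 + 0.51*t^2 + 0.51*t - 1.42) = 3.66*t^5 - 11.31*t^4 - 2.09*t^3 + 3.82*t^2 - 1.19*t + 0.68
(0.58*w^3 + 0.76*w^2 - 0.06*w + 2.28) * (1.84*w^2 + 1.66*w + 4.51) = 1.0672*w^5 + 2.3612*w^4 + 3.767*w^3 + 7.5232*w^2 + 3.5142*w + 10.2828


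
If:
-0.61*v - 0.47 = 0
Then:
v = -0.77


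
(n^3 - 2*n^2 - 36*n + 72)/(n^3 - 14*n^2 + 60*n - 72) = (n + 6)/(n - 6)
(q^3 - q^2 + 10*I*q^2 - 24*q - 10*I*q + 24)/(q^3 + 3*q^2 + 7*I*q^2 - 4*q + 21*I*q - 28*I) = (q^2 + 10*I*q - 24)/(q^2 + q*(4 + 7*I) + 28*I)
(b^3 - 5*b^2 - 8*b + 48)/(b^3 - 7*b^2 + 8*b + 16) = (b + 3)/(b + 1)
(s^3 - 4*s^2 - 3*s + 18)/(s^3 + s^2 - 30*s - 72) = (s^3 - 4*s^2 - 3*s + 18)/(s^3 + s^2 - 30*s - 72)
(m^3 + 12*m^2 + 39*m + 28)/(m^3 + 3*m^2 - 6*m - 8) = (m + 7)/(m - 2)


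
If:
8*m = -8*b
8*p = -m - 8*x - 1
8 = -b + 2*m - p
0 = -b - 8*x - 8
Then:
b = -71/26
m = 71/26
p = 5/26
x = -137/208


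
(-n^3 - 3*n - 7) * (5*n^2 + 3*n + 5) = -5*n^5 - 3*n^4 - 20*n^3 - 44*n^2 - 36*n - 35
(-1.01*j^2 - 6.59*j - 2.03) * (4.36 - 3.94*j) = 3.9794*j^3 + 21.561*j^2 - 20.7342*j - 8.8508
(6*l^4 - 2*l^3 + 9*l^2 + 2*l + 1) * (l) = 6*l^5 - 2*l^4 + 9*l^3 + 2*l^2 + l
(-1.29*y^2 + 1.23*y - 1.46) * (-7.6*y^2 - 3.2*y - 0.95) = 9.804*y^4 - 5.22*y^3 + 8.3855*y^2 + 3.5035*y + 1.387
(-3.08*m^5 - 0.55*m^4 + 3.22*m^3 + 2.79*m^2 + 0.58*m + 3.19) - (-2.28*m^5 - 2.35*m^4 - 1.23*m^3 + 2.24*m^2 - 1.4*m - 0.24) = -0.8*m^5 + 1.8*m^4 + 4.45*m^3 + 0.55*m^2 + 1.98*m + 3.43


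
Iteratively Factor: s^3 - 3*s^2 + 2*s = (s - 2)*(s^2 - s) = (s - 2)*(s - 1)*(s)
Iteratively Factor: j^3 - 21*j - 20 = (j + 4)*(j^2 - 4*j - 5) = (j + 1)*(j + 4)*(j - 5)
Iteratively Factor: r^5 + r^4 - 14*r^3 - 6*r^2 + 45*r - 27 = (r + 3)*(r^4 - 2*r^3 - 8*r^2 + 18*r - 9) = (r - 1)*(r + 3)*(r^3 - r^2 - 9*r + 9) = (r - 3)*(r - 1)*(r + 3)*(r^2 + 2*r - 3) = (r - 3)*(r - 1)^2*(r + 3)*(r + 3)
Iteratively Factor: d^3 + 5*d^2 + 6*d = (d)*(d^2 + 5*d + 6) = d*(d + 2)*(d + 3)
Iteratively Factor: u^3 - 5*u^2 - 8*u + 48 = (u - 4)*(u^2 - u - 12) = (u - 4)*(u + 3)*(u - 4)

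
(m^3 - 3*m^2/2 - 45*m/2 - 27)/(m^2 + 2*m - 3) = (m^2 - 9*m/2 - 9)/(m - 1)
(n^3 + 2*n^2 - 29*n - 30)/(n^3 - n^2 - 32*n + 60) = (n + 1)/(n - 2)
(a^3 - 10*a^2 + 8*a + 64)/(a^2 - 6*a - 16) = a - 4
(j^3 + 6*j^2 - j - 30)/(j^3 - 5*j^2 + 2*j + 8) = (j^2 + 8*j + 15)/(j^2 - 3*j - 4)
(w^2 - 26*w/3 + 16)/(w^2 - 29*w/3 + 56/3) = (w - 6)/(w - 7)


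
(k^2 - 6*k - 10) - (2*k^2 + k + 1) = -k^2 - 7*k - 11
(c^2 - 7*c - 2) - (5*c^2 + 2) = -4*c^2 - 7*c - 4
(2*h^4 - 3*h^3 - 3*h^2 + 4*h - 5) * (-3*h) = -6*h^5 + 9*h^4 + 9*h^3 - 12*h^2 + 15*h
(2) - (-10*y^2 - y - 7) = 10*y^2 + y + 9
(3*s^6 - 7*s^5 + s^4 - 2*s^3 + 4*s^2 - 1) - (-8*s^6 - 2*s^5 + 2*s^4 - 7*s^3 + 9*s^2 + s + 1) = 11*s^6 - 5*s^5 - s^4 + 5*s^3 - 5*s^2 - s - 2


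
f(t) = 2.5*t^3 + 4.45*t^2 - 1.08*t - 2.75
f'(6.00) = 322.32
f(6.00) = 690.97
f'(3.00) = 93.12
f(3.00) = 101.56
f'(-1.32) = 0.24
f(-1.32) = 0.68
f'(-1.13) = -1.56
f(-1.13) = 0.55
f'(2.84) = 84.69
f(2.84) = 87.34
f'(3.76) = 138.42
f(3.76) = 188.99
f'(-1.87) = 8.50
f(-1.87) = -1.52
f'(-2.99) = 39.36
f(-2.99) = -26.56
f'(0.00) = -1.08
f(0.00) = -2.75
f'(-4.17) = 92.22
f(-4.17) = -102.15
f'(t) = 7.5*t^2 + 8.9*t - 1.08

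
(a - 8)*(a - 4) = a^2 - 12*a + 32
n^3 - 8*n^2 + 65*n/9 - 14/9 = (n - 7)*(n - 2/3)*(n - 1/3)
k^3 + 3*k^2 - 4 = (k - 1)*(k + 2)^2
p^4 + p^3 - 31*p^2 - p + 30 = (p - 5)*(p - 1)*(p + 1)*(p + 6)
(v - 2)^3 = v^3 - 6*v^2 + 12*v - 8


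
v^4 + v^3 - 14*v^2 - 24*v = v*(v - 4)*(v + 2)*(v + 3)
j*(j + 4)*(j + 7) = j^3 + 11*j^2 + 28*j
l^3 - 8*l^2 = l^2*(l - 8)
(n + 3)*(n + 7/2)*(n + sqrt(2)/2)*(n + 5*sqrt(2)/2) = n^4 + 3*sqrt(2)*n^3 + 13*n^3/2 + 13*n^2 + 39*sqrt(2)*n^2/2 + 65*n/4 + 63*sqrt(2)*n/2 + 105/4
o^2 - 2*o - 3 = (o - 3)*(o + 1)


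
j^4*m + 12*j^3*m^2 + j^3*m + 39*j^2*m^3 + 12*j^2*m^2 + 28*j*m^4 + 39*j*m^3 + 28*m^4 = (j + m)*(j + 4*m)*(j + 7*m)*(j*m + m)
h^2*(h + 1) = h^3 + h^2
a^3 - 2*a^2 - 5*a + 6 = (a - 3)*(a - 1)*(a + 2)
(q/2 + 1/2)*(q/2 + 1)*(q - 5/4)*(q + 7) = q^4/4 + 35*q^3/16 + 21*q^2/8 - 59*q/16 - 35/8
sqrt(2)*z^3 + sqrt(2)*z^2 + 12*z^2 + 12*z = z*(z + 6*sqrt(2))*(sqrt(2)*z + sqrt(2))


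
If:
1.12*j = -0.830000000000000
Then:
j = -0.74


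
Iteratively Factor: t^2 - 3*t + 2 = (t - 2)*(t - 1)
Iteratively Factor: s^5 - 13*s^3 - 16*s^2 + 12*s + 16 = (s + 2)*(s^4 - 2*s^3 - 9*s^2 + 2*s + 8) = (s + 1)*(s + 2)*(s^3 - 3*s^2 - 6*s + 8) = (s - 4)*(s + 1)*(s + 2)*(s^2 + s - 2) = (s - 4)*(s + 1)*(s + 2)^2*(s - 1)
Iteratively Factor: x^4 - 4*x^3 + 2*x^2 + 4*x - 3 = (x - 1)*(x^3 - 3*x^2 - x + 3) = (x - 1)^2*(x^2 - 2*x - 3) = (x - 1)^2*(x + 1)*(x - 3)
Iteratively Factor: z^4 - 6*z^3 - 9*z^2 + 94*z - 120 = (z - 5)*(z^3 - z^2 - 14*z + 24) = (z - 5)*(z - 3)*(z^2 + 2*z - 8) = (z - 5)*(z - 3)*(z - 2)*(z + 4)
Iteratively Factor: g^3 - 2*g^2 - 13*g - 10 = (g - 5)*(g^2 + 3*g + 2) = (g - 5)*(g + 2)*(g + 1)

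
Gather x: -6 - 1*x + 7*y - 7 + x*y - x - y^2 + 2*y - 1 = x*(y - 2) - y^2 + 9*y - 14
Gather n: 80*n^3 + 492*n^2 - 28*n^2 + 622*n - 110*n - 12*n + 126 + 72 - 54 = 80*n^3 + 464*n^2 + 500*n + 144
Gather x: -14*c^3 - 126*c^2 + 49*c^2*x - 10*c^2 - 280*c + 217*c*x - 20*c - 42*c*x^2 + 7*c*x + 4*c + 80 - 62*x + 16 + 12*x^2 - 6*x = -14*c^3 - 136*c^2 - 296*c + x^2*(12 - 42*c) + x*(49*c^2 + 224*c - 68) + 96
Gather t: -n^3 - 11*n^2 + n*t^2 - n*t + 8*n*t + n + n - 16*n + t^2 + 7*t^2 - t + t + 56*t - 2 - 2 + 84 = -n^3 - 11*n^2 - 14*n + t^2*(n + 8) + t*(7*n + 56) + 80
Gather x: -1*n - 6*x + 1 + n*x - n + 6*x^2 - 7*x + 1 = -2*n + 6*x^2 + x*(n - 13) + 2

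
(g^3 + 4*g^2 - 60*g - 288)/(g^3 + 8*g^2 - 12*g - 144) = (g - 8)/(g - 4)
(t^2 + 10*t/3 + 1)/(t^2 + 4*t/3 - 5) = (3*t + 1)/(3*t - 5)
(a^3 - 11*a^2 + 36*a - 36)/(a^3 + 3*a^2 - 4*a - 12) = (a^2 - 9*a + 18)/(a^2 + 5*a + 6)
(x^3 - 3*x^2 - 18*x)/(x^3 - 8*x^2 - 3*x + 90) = x/(x - 5)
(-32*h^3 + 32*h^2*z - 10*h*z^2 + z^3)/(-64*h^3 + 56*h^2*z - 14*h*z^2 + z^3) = (-4*h + z)/(-8*h + z)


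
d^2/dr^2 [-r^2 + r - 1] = -2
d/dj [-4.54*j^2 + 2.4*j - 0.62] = 2.4 - 9.08*j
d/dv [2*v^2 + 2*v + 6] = 4*v + 2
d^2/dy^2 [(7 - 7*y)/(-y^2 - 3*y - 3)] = 14*((y - 1)*(2*y + 3)^2 - (3*y + 2)*(y^2 + 3*y + 3))/(y^2 + 3*y + 3)^3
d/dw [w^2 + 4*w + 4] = 2*w + 4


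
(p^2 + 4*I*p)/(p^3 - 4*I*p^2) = (p + 4*I)/(p*(p - 4*I))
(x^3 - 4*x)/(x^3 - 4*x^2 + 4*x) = (x + 2)/(x - 2)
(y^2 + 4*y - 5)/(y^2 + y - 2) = (y + 5)/(y + 2)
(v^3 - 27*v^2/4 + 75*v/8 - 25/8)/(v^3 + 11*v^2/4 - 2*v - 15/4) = (2*v^2 - 11*v + 5)/(2*(v^2 + 4*v + 3))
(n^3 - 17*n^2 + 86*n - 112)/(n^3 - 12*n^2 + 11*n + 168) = (n - 2)/(n + 3)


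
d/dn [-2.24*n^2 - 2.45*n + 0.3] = -4.48*n - 2.45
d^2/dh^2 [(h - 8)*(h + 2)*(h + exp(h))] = h^2*exp(h) - 2*h*exp(h) + 6*h - 26*exp(h) - 12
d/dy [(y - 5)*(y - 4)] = 2*y - 9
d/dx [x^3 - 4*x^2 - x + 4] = 3*x^2 - 8*x - 1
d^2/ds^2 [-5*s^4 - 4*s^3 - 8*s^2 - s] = -60*s^2 - 24*s - 16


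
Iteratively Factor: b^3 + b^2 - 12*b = (b - 3)*(b^2 + 4*b) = (b - 3)*(b + 4)*(b)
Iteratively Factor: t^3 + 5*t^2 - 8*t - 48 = (t + 4)*(t^2 + t - 12) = (t - 3)*(t + 4)*(t + 4)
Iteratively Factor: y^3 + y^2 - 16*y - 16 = (y - 4)*(y^2 + 5*y + 4) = (y - 4)*(y + 4)*(y + 1)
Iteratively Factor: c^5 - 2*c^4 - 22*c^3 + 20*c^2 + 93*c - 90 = (c - 2)*(c^4 - 22*c^2 - 24*c + 45) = (c - 2)*(c + 3)*(c^3 - 3*c^2 - 13*c + 15) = (c - 2)*(c - 1)*(c + 3)*(c^2 - 2*c - 15) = (c - 2)*(c - 1)*(c + 3)^2*(c - 5)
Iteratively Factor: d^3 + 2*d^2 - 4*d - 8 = (d + 2)*(d^2 - 4) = (d + 2)^2*(d - 2)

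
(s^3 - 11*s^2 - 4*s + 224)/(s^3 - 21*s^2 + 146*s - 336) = (s + 4)/(s - 6)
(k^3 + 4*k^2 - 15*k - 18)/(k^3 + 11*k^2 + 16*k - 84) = (k^2 - 2*k - 3)/(k^2 + 5*k - 14)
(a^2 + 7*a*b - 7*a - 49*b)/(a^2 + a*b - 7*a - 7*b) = (a + 7*b)/(a + b)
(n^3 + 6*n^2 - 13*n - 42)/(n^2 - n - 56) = (n^2 - n - 6)/(n - 8)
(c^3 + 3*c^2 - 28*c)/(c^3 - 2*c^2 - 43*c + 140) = c/(c - 5)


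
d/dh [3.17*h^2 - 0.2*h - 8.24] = 6.34*h - 0.2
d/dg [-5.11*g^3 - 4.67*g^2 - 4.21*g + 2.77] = -15.33*g^2 - 9.34*g - 4.21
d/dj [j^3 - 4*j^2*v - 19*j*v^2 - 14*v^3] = 3*j^2 - 8*j*v - 19*v^2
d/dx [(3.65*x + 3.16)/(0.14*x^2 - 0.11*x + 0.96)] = (-0.511*x^2 - 0.8848*x + 3.8516)/(0.0196*x^4 - 0.0308*x^3 + 0.2809*x^2 - 0.2112*x + 0.9216)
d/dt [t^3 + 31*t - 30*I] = 3*t^2 + 31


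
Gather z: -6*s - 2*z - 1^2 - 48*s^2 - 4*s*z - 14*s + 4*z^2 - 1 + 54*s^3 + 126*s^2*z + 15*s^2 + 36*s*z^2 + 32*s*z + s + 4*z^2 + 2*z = 54*s^3 - 33*s^2 - 19*s + z^2*(36*s + 8) + z*(126*s^2 + 28*s) - 2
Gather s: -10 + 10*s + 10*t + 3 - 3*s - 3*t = 7*s + 7*t - 7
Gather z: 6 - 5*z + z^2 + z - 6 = z^2 - 4*z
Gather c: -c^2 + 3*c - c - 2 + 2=-c^2 + 2*c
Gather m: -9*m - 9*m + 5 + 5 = 10 - 18*m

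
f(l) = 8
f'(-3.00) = 0.00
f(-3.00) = 8.00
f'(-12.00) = 0.00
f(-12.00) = 8.00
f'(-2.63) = 0.00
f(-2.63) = 8.00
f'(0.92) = 0.00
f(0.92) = 8.00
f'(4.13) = 0.00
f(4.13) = 8.00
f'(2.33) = 0.00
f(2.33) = 8.00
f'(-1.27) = 0.00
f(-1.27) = 8.00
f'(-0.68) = 0.00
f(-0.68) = 8.00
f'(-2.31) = 0.00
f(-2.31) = 8.00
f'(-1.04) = 0.00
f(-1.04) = 8.00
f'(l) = 0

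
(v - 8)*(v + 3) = v^2 - 5*v - 24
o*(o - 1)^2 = o^3 - 2*o^2 + o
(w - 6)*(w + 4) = w^2 - 2*w - 24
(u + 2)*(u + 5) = u^2 + 7*u + 10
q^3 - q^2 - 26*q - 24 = (q - 6)*(q + 1)*(q + 4)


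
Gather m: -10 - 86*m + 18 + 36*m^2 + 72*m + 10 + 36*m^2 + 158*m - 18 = 72*m^2 + 144*m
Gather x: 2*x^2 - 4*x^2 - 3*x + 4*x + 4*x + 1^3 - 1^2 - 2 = -2*x^2 + 5*x - 2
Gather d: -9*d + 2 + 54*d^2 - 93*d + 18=54*d^2 - 102*d + 20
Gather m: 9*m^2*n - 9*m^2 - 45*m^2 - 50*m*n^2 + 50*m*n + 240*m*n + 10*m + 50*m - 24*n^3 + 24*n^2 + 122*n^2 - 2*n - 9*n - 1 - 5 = m^2*(9*n - 54) + m*(-50*n^2 + 290*n + 60) - 24*n^3 + 146*n^2 - 11*n - 6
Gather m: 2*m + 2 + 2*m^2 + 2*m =2*m^2 + 4*m + 2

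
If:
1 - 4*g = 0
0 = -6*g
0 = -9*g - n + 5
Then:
No Solution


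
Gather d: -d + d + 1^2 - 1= 0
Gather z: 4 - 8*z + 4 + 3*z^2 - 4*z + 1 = 3*z^2 - 12*z + 9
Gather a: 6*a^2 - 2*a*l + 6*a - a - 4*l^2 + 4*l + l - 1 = 6*a^2 + a*(5 - 2*l) - 4*l^2 + 5*l - 1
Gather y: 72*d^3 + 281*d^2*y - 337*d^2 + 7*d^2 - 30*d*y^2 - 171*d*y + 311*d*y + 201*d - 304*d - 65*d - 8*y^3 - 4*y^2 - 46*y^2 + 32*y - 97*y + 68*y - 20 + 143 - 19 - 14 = 72*d^3 - 330*d^2 - 168*d - 8*y^3 + y^2*(-30*d - 50) + y*(281*d^2 + 140*d + 3) + 90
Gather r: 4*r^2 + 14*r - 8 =4*r^2 + 14*r - 8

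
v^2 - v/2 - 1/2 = (v - 1)*(v + 1/2)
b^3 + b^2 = b^2*(b + 1)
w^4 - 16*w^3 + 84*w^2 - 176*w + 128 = (w - 8)*(w - 4)*(w - 2)^2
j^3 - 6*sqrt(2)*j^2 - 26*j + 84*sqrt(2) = (j - 7*sqrt(2))*(j - 2*sqrt(2))*(j + 3*sqrt(2))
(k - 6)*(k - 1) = k^2 - 7*k + 6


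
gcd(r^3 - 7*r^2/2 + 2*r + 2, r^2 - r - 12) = 1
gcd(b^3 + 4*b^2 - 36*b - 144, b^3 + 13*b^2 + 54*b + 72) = b^2 + 10*b + 24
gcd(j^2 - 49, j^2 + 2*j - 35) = j + 7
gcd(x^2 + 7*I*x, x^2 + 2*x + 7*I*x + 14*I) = x + 7*I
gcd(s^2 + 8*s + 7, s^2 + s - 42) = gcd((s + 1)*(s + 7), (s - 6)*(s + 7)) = s + 7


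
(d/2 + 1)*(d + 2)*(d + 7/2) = d^3/2 + 15*d^2/4 + 9*d + 7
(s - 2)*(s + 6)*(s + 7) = s^3 + 11*s^2 + 16*s - 84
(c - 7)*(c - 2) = c^2 - 9*c + 14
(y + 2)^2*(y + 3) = y^3 + 7*y^2 + 16*y + 12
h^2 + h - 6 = (h - 2)*(h + 3)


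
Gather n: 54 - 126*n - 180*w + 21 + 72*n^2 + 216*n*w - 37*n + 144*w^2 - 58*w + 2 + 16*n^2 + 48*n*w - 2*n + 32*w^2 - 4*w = 88*n^2 + n*(264*w - 165) + 176*w^2 - 242*w + 77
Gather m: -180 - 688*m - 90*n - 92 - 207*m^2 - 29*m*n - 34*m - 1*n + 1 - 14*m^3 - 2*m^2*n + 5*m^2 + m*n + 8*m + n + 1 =-14*m^3 + m^2*(-2*n - 202) + m*(-28*n - 714) - 90*n - 270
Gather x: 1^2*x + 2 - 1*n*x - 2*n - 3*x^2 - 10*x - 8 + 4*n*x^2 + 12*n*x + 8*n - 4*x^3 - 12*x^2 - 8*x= 6*n - 4*x^3 + x^2*(4*n - 15) + x*(11*n - 17) - 6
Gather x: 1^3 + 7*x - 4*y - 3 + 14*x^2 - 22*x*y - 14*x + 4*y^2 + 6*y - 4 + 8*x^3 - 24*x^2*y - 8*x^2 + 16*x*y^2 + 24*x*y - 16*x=8*x^3 + x^2*(6 - 24*y) + x*(16*y^2 + 2*y - 23) + 4*y^2 + 2*y - 6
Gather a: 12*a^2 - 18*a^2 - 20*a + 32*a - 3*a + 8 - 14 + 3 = -6*a^2 + 9*a - 3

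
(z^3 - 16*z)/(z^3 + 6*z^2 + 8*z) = (z - 4)/(z + 2)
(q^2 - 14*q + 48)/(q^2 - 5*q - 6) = (q - 8)/(q + 1)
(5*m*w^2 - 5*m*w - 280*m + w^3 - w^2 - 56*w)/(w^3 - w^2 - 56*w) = (5*m + w)/w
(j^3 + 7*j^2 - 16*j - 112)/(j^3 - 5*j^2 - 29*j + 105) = (j^3 + 7*j^2 - 16*j - 112)/(j^3 - 5*j^2 - 29*j + 105)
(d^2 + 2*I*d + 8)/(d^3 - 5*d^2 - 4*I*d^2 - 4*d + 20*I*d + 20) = (d + 4*I)/(d^2 - d*(5 + 2*I) + 10*I)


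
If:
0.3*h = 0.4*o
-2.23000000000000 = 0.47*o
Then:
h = -6.33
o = -4.74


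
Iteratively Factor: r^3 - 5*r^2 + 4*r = (r)*(r^2 - 5*r + 4) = r*(r - 1)*(r - 4)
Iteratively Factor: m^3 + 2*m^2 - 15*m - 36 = (m + 3)*(m^2 - m - 12) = (m + 3)^2*(m - 4)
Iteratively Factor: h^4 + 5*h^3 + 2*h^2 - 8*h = (h)*(h^3 + 5*h^2 + 2*h - 8) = h*(h - 1)*(h^2 + 6*h + 8) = h*(h - 1)*(h + 4)*(h + 2)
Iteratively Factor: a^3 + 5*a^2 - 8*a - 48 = (a + 4)*(a^2 + a - 12) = (a + 4)^2*(a - 3)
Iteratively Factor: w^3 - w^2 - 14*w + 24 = (w - 2)*(w^2 + w - 12) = (w - 3)*(w - 2)*(w + 4)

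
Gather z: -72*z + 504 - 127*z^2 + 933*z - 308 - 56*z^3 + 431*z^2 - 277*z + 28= -56*z^3 + 304*z^2 + 584*z + 224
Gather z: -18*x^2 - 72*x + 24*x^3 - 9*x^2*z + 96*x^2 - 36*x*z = 24*x^3 + 78*x^2 - 72*x + z*(-9*x^2 - 36*x)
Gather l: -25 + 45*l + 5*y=45*l + 5*y - 25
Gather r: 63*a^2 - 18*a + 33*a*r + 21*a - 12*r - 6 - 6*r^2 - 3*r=63*a^2 + 3*a - 6*r^2 + r*(33*a - 15) - 6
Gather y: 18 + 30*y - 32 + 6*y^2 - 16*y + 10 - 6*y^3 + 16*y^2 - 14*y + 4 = -6*y^3 + 22*y^2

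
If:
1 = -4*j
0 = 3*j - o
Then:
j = -1/4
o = -3/4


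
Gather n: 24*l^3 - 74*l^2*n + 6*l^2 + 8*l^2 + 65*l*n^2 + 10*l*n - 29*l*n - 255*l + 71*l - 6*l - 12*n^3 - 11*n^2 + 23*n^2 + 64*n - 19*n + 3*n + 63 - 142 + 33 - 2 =24*l^3 + 14*l^2 - 190*l - 12*n^3 + n^2*(65*l + 12) + n*(-74*l^2 - 19*l + 48) - 48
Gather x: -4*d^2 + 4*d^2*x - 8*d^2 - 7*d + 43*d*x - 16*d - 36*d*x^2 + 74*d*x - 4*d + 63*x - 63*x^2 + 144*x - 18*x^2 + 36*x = -12*d^2 - 27*d + x^2*(-36*d - 81) + x*(4*d^2 + 117*d + 243)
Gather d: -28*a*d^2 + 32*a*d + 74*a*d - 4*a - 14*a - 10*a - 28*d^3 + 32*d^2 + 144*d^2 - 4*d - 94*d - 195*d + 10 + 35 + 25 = -28*a - 28*d^3 + d^2*(176 - 28*a) + d*(106*a - 293) + 70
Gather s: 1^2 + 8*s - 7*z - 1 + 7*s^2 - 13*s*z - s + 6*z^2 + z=7*s^2 + s*(7 - 13*z) + 6*z^2 - 6*z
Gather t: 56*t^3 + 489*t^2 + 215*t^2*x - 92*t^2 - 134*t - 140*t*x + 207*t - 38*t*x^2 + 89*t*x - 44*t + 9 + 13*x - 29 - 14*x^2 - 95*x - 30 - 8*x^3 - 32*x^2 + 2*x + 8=56*t^3 + t^2*(215*x + 397) + t*(-38*x^2 - 51*x + 29) - 8*x^3 - 46*x^2 - 80*x - 42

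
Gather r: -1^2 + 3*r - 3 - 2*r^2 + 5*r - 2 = -2*r^2 + 8*r - 6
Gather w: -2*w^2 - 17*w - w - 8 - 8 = -2*w^2 - 18*w - 16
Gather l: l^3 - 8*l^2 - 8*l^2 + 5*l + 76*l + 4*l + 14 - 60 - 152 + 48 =l^3 - 16*l^2 + 85*l - 150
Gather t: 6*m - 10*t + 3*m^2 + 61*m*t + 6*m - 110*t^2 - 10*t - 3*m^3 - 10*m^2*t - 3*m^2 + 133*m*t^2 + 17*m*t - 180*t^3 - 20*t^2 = -3*m^3 + 12*m - 180*t^3 + t^2*(133*m - 130) + t*(-10*m^2 + 78*m - 20)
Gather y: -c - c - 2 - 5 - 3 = -2*c - 10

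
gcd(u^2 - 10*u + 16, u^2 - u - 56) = u - 8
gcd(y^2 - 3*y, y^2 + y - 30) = 1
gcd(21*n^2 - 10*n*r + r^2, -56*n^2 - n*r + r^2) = 1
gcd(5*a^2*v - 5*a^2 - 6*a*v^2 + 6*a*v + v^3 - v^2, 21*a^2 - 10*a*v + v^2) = 1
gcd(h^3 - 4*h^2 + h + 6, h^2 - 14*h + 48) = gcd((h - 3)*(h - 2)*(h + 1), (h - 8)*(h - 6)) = 1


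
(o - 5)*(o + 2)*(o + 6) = o^3 + 3*o^2 - 28*o - 60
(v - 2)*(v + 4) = v^2 + 2*v - 8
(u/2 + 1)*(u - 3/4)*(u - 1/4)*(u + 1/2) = u^4/2 + 3*u^3/4 - 21*u^2/32 - 17*u/64 + 3/32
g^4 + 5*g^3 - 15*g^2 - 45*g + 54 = (g - 3)*(g - 1)*(g + 3)*(g + 6)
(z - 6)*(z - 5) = z^2 - 11*z + 30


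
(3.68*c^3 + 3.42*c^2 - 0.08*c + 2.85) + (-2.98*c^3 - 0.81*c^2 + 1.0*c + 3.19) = 0.7*c^3 + 2.61*c^2 + 0.92*c + 6.04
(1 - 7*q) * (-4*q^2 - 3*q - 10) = 28*q^3 + 17*q^2 + 67*q - 10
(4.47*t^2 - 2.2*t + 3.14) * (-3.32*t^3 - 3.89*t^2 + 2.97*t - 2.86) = -14.8404*t^5 - 10.0843*t^4 + 11.4091*t^3 - 31.5328*t^2 + 15.6178*t - 8.9804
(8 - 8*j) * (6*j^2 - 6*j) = -48*j^3 + 96*j^2 - 48*j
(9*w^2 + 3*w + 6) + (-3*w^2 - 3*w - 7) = 6*w^2 - 1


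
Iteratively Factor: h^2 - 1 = (h + 1)*(h - 1)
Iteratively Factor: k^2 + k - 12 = (k + 4)*(k - 3)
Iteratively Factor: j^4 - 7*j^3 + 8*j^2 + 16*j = (j)*(j^3 - 7*j^2 + 8*j + 16) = j*(j - 4)*(j^2 - 3*j - 4) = j*(j - 4)^2*(j + 1)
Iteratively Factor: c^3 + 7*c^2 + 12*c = (c)*(c^2 + 7*c + 12) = c*(c + 3)*(c + 4)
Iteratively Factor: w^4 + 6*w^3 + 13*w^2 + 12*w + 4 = (w + 2)*(w^3 + 4*w^2 + 5*w + 2) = (w + 2)^2*(w^2 + 2*w + 1) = (w + 1)*(w + 2)^2*(w + 1)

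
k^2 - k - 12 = (k - 4)*(k + 3)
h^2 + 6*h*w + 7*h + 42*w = (h + 7)*(h + 6*w)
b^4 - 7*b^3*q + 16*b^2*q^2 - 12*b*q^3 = b*(b - 3*q)*(b - 2*q)^2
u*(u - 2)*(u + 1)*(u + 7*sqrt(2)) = u^4 - u^3 + 7*sqrt(2)*u^3 - 7*sqrt(2)*u^2 - 2*u^2 - 14*sqrt(2)*u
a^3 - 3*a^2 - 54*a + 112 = (a - 8)*(a - 2)*(a + 7)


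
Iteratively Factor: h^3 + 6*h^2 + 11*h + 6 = (h + 1)*(h^2 + 5*h + 6) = (h + 1)*(h + 2)*(h + 3)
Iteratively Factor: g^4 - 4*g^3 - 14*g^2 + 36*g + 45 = (g - 3)*(g^3 - g^2 - 17*g - 15) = (g - 5)*(g - 3)*(g^2 + 4*g + 3) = (g - 5)*(g - 3)*(g + 3)*(g + 1)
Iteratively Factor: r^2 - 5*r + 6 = (r - 2)*(r - 3)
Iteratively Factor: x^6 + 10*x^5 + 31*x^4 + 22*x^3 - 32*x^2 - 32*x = (x + 1)*(x^5 + 9*x^4 + 22*x^3 - 32*x) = (x + 1)*(x + 4)*(x^4 + 5*x^3 + 2*x^2 - 8*x) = (x + 1)*(x + 2)*(x + 4)*(x^3 + 3*x^2 - 4*x) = (x + 1)*(x + 2)*(x + 4)^2*(x^2 - x) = x*(x + 1)*(x + 2)*(x + 4)^2*(x - 1)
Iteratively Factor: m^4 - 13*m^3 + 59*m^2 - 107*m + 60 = (m - 3)*(m^3 - 10*m^2 + 29*m - 20) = (m - 5)*(m - 3)*(m^2 - 5*m + 4) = (m - 5)*(m - 4)*(m - 3)*(m - 1)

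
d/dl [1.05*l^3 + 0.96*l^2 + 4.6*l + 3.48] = 3.15*l^2 + 1.92*l + 4.6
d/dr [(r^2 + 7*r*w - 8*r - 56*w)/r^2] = (-7*r*w + 8*r + 112*w)/r^3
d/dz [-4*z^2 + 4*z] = 4 - 8*z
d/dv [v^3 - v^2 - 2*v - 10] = 3*v^2 - 2*v - 2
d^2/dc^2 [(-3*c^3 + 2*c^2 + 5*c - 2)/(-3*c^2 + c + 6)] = 4*(3*c^3 + 18*c - 2)/(27*c^6 - 27*c^5 - 153*c^4 + 107*c^3 + 306*c^2 - 108*c - 216)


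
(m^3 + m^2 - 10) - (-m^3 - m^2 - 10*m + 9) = 2*m^3 + 2*m^2 + 10*m - 19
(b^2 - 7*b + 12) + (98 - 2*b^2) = -b^2 - 7*b + 110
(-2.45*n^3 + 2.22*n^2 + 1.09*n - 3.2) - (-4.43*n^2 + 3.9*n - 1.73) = -2.45*n^3 + 6.65*n^2 - 2.81*n - 1.47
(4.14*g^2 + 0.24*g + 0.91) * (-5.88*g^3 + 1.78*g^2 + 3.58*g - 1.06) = -24.3432*g^5 + 5.958*g^4 + 9.8976*g^3 - 1.9094*g^2 + 3.0034*g - 0.9646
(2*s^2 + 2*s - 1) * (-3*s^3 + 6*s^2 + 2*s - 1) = -6*s^5 + 6*s^4 + 19*s^3 - 4*s^2 - 4*s + 1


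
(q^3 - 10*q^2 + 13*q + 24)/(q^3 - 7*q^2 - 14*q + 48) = (q^2 - 2*q - 3)/(q^2 + q - 6)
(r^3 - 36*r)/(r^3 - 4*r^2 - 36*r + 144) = r/(r - 4)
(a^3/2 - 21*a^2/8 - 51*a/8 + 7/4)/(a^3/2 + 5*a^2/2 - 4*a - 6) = (4*a^3 - 21*a^2 - 51*a + 14)/(4*(a^3 + 5*a^2 - 8*a - 12))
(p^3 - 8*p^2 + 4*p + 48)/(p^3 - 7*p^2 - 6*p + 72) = (p + 2)/(p + 3)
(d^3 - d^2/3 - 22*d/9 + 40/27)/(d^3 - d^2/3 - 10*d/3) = (d^2 - 2*d + 8/9)/(d*(d - 2))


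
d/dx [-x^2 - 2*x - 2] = -2*x - 2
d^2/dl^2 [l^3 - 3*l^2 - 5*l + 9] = 6*l - 6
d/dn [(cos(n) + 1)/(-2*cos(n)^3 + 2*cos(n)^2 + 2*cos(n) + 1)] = 2*(2*sin(2*n) - 2*sin(3*n) - sin(4*n))/(cos(n) + 2*cos(2*n) - cos(3*n) + 4)^2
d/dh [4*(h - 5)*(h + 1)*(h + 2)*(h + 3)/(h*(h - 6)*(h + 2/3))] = 12*(3*h^6 - 32*h^5 + 5*h^4 + 270*h^3 - 286*h^2 - 960*h - 360)/(h^2*(9*h^4 - 96*h^3 + 184*h^2 + 384*h + 144))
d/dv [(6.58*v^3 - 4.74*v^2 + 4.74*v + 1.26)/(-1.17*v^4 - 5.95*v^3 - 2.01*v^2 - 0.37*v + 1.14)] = (7.6986*v^6 - 11.0916*v^5 - 24.7914*v^4 + 57.4336*v^3 + 56.2758*v^2 - 5.742*v + 5.8698)/(1.3689*v^8 + 13.923*v^7 + 40.1059*v^6 + 24.7848*v^5 + 5.7755*v^4 - 12.0786*v^3 - 4.4459*v^2 - 0.8436*v + 1.2996)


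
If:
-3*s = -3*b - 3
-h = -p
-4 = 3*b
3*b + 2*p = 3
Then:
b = -4/3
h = 7/2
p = 7/2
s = -1/3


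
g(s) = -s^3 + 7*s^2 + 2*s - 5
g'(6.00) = -22.00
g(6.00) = 43.00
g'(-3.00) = -67.00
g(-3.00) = 79.00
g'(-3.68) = -90.15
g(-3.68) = 132.27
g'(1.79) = 17.45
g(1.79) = 15.27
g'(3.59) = 13.60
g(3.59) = 46.13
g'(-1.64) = -29.03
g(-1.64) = 14.96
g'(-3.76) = -93.05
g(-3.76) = 139.60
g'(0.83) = 11.55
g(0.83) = 0.91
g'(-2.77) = -59.80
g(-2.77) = 64.42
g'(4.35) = 6.13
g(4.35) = 53.84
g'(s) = -3*s^2 + 14*s + 2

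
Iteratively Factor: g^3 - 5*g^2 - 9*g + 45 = (g - 3)*(g^2 - 2*g - 15) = (g - 3)*(g + 3)*(g - 5)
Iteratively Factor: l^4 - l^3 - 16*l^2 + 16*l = (l + 4)*(l^3 - 5*l^2 + 4*l) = l*(l + 4)*(l^2 - 5*l + 4) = l*(l - 4)*(l + 4)*(l - 1)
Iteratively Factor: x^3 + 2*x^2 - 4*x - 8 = (x + 2)*(x^2 - 4) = (x - 2)*(x + 2)*(x + 2)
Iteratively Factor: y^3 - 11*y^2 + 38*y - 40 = (y - 2)*(y^2 - 9*y + 20) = (y - 4)*(y - 2)*(y - 5)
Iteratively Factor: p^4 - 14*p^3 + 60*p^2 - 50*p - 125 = (p - 5)*(p^3 - 9*p^2 + 15*p + 25) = (p - 5)^2*(p^2 - 4*p - 5) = (p - 5)^2*(p + 1)*(p - 5)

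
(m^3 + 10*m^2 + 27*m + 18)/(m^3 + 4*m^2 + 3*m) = (m + 6)/m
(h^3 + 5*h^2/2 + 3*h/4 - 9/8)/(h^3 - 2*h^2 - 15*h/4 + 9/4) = (h + 3/2)/(h - 3)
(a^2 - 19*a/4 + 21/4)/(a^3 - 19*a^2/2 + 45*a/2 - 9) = (4*a - 7)/(2*(2*a^2 - 13*a + 6))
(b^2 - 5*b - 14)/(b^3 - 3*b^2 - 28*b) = (b + 2)/(b*(b + 4))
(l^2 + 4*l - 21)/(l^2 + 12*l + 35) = (l - 3)/(l + 5)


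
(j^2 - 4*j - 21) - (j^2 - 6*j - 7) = 2*j - 14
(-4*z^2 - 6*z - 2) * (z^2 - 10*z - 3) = -4*z^4 + 34*z^3 + 70*z^2 + 38*z + 6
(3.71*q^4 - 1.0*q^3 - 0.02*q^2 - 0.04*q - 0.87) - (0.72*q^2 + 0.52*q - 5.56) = 3.71*q^4 - 1.0*q^3 - 0.74*q^2 - 0.56*q + 4.69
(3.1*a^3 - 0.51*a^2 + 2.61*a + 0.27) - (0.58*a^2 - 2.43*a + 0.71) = 3.1*a^3 - 1.09*a^2 + 5.04*a - 0.44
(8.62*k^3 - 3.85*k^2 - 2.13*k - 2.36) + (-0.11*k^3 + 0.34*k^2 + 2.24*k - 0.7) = 8.51*k^3 - 3.51*k^2 + 0.11*k - 3.06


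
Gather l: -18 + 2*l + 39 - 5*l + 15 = 36 - 3*l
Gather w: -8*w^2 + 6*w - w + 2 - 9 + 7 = -8*w^2 + 5*w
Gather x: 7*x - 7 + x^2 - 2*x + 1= x^2 + 5*x - 6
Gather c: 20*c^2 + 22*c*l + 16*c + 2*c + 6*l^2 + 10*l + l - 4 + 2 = 20*c^2 + c*(22*l + 18) + 6*l^2 + 11*l - 2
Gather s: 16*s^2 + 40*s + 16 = 16*s^2 + 40*s + 16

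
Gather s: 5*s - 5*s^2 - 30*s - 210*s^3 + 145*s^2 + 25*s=-210*s^3 + 140*s^2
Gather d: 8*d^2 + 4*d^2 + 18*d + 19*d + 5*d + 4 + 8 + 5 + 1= 12*d^2 + 42*d + 18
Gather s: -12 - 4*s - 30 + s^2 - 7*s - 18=s^2 - 11*s - 60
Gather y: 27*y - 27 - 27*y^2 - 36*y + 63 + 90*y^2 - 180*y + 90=63*y^2 - 189*y + 126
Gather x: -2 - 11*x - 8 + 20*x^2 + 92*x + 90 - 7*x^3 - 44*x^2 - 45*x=-7*x^3 - 24*x^2 + 36*x + 80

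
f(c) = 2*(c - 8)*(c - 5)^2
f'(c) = 2*(c - 8)*(2*c - 10) + 2*(c - 5)^2 = 6*(c - 7)*(c - 5)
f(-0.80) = -592.06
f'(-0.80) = 271.44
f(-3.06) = -1436.99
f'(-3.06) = 486.50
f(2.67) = -57.87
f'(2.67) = 60.53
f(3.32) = -26.42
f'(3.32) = 37.09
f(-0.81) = -594.78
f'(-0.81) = 272.26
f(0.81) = -252.46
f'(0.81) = 155.62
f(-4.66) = -2362.75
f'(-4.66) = 675.81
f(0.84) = -247.82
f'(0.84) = 153.75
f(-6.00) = -3388.00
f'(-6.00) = 858.00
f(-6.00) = -3388.00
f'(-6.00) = 858.00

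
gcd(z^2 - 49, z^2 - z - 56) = z + 7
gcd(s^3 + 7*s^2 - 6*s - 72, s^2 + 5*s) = 1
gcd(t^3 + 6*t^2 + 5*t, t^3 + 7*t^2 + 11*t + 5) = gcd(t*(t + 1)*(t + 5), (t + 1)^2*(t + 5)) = t^2 + 6*t + 5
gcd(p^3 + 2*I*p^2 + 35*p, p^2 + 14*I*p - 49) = p + 7*I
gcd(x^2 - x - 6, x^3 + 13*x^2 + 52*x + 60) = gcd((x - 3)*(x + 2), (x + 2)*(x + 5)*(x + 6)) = x + 2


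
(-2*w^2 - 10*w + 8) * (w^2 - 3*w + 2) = -2*w^4 - 4*w^3 + 34*w^2 - 44*w + 16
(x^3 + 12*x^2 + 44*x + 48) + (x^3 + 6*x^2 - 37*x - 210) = 2*x^3 + 18*x^2 + 7*x - 162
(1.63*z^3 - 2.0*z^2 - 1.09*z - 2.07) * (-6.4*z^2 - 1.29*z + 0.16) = -10.432*z^5 + 10.6973*z^4 + 9.8168*z^3 + 14.3341*z^2 + 2.4959*z - 0.3312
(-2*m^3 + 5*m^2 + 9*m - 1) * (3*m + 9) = -6*m^4 - 3*m^3 + 72*m^2 + 78*m - 9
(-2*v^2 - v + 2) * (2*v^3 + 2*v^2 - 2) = -4*v^5 - 6*v^4 + 2*v^3 + 8*v^2 + 2*v - 4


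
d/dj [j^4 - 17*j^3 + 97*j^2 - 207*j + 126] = 4*j^3 - 51*j^2 + 194*j - 207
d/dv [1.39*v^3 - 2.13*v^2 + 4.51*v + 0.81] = 4.17*v^2 - 4.26*v + 4.51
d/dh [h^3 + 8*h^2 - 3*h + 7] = 3*h^2 + 16*h - 3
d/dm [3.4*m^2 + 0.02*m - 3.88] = 6.8*m + 0.02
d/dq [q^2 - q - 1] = 2*q - 1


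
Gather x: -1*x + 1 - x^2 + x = 1 - x^2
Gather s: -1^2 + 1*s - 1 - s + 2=0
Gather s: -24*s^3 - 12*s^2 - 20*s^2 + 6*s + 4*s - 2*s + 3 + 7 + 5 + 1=-24*s^3 - 32*s^2 + 8*s + 16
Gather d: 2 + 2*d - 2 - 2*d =0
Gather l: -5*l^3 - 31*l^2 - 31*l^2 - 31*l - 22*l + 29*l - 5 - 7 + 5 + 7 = -5*l^3 - 62*l^2 - 24*l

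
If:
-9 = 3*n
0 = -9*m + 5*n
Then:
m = -5/3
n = -3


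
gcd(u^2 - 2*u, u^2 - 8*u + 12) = u - 2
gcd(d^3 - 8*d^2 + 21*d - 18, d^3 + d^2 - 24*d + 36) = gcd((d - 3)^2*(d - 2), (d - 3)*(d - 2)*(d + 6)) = d^2 - 5*d + 6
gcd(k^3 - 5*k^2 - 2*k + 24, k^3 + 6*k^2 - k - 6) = 1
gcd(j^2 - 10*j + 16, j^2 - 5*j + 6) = j - 2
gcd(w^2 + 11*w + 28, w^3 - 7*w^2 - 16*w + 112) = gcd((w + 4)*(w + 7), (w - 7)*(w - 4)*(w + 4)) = w + 4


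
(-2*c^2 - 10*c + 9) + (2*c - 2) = -2*c^2 - 8*c + 7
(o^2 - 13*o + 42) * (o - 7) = o^3 - 20*o^2 + 133*o - 294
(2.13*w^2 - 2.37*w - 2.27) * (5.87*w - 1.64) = 12.5031*w^3 - 17.4051*w^2 - 9.4381*w + 3.7228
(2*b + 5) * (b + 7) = 2*b^2 + 19*b + 35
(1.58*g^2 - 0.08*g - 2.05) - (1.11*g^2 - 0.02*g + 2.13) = 0.47*g^2 - 0.06*g - 4.18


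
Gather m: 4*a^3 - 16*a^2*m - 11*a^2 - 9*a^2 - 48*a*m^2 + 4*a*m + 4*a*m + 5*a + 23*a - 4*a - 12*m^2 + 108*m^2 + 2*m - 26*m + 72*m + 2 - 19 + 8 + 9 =4*a^3 - 20*a^2 + 24*a + m^2*(96 - 48*a) + m*(-16*a^2 + 8*a + 48)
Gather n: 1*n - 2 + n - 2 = 2*n - 4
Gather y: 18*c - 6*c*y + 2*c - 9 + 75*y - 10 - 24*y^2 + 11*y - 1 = 20*c - 24*y^2 + y*(86 - 6*c) - 20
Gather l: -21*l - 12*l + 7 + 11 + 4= 22 - 33*l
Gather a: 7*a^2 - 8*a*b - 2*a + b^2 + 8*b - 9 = 7*a^2 + a*(-8*b - 2) + b^2 + 8*b - 9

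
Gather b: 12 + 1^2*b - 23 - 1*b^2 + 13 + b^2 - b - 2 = 0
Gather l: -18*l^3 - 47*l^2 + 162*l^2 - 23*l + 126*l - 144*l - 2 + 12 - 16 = -18*l^3 + 115*l^2 - 41*l - 6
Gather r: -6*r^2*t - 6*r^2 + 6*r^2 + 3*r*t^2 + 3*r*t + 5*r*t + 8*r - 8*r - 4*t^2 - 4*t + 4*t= -6*r^2*t + r*(3*t^2 + 8*t) - 4*t^2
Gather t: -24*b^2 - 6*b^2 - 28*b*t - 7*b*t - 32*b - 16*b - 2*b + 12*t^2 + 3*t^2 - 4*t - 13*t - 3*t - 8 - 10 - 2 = -30*b^2 - 50*b + 15*t^2 + t*(-35*b - 20) - 20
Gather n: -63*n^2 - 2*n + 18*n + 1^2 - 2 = -63*n^2 + 16*n - 1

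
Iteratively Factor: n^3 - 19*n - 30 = (n + 3)*(n^2 - 3*n - 10) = (n + 2)*(n + 3)*(n - 5)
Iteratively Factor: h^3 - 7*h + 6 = (h - 1)*(h^2 + h - 6) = (h - 2)*(h - 1)*(h + 3)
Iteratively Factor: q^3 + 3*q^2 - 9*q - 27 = (q - 3)*(q^2 + 6*q + 9) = (q - 3)*(q + 3)*(q + 3)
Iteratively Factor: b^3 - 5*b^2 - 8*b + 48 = (b - 4)*(b^2 - b - 12) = (b - 4)*(b + 3)*(b - 4)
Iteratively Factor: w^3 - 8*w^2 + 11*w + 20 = (w - 5)*(w^2 - 3*w - 4) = (w - 5)*(w + 1)*(w - 4)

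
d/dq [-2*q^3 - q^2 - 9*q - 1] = -6*q^2 - 2*q - 9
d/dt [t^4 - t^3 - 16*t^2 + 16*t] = 4*t^3 - 3*t^2 - 32*t + 16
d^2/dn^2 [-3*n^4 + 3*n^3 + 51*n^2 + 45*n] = -36*n^2 + 18*n + 102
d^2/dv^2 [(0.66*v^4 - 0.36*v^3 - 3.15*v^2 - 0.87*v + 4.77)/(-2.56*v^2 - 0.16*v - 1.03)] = (-8.65075199999999*v^6 - 1.62201600000001*v^5 - 10.543104*v^4 + 5.20243199999999*v^3 - 245.445912*v^2 - 23.195304*v + 31.307766)/(16.777216*v^6 + 3.145728*v^5 + 20.447232*v^4 + 2.535424*v^3 + 8.226816*v^2 + 0.509232*v + 1.092727)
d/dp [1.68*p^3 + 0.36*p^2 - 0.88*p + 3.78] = 5.04*p^2 + 0.72*p - 0.88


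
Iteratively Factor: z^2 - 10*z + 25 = (z - 5)*(z - 5)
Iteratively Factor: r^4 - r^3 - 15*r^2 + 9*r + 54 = (r + 2)*(r^3 - 3*r^2 - 9*r + 27) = (r - 3)*(r + 2)*(r^2 - 9) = (r - 3)*(r + 2)*(r + 3)*(r - 3)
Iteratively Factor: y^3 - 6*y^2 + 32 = (y + 2)*(y^2 - 8*y + 16) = (y - 4)*(y + 2)*(y - 4)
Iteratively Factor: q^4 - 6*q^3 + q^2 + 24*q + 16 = (q + 1)*(q^3 - 7*q^2 + 8*q + 16) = (q - 4)*(q + 1)*(q^2 - 3*q - 4) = (q - 4)*(q + 1)^2*(q - 4)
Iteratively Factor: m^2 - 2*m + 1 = (m - 1)*(m - 1)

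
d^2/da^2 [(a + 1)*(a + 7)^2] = 6*a + 30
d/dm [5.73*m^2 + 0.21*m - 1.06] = 11.46*m + 0.21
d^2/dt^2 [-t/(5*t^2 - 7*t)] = -50/(125*t^3 - 525*t^2 + 735*t - 343)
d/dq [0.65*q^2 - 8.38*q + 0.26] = 1.3*q - 8.38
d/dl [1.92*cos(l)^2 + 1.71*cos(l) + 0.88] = -(3.84*cos(l) + 1.71)*sin(l)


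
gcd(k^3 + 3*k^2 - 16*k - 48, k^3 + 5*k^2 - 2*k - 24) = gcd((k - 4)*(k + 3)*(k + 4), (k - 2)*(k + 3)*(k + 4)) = k^2 + 7*k + 12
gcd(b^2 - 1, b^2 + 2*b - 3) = b - 1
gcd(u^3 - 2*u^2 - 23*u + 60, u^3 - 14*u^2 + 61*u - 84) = u^2 - 7*u + 12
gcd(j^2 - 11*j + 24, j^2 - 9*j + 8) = j - 8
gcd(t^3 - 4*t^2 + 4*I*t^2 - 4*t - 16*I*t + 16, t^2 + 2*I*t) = t + 2*I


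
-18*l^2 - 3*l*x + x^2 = (-6*l + x)*(3*l + x)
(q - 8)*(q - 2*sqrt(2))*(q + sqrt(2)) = q^3 - 8*q^2 - sqrt(2)*q^2 - 4*q + 8*sqrt(2)*q + 32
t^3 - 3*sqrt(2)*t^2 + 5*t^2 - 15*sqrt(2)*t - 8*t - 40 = (t + 5)*(t - 4*sqrt(2))*(t + sqrt(2))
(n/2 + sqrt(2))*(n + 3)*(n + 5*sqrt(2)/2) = n^3/2 + 3*n^2/2 + 9*sqrt(2)*n^2/4 + 5*n + 27*sqrt(2)*n/4 + 15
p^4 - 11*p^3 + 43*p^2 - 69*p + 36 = (p - 4)*(p - 3)^2*(p - 1)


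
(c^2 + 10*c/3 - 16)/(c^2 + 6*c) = (c - 8/3)/c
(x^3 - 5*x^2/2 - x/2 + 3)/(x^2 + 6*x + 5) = (x^2 - 7*x/2 + 3)/(x + 5)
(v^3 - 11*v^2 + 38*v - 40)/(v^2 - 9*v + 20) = v - 2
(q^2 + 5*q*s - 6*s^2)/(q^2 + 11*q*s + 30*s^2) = (q - s)/(q + 5*s)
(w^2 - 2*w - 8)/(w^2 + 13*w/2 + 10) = 2*(w^2 - 2*w - 8)/(2*w^2 + 13*w + 20)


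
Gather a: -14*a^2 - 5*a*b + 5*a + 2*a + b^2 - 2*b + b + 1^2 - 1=-14*a^2 + a*(7 - 5*b) + b^2 - b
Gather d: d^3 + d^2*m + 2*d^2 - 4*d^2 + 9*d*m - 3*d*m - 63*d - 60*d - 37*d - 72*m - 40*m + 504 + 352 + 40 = d^3 + d^2*(m - 2) + d*(6*m - 160) - 112*m + 896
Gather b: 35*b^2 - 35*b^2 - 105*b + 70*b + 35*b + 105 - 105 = 0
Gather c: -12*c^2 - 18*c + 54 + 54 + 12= -12*c^2 - 18*c + 120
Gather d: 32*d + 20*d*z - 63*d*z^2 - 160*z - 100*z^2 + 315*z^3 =d*(-63*z^2 + 20*z + 32) + 315*z^3 - 100*z^2 - 160*z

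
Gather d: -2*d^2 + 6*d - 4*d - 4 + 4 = -2*d^2 + 2*d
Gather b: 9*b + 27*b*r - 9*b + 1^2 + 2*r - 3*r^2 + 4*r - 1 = 27*b*r - 3*r^2 + 6*r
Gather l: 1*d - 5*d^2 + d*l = -5*d^2 + d*l + d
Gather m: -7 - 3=-10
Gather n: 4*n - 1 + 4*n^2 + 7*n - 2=4*n^2 + 11*n - 3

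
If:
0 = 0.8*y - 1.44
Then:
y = 1.80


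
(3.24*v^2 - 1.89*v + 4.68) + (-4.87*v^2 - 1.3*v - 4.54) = -1.63*v^2 - 3.19*v + 0.14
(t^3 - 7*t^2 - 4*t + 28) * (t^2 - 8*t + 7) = t^5 - 15*t^4 + 59*t^3 + 11*t^2 - 252*t + 196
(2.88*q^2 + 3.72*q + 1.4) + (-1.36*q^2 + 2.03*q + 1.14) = 1.52*q^2 + 5.75*q + 2.54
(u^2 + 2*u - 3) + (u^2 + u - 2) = 2*u^2 + 3*u - 5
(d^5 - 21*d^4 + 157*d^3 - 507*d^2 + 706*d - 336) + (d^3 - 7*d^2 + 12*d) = d^5 - 21*d^4 + 158*d^3 - 514*d^2 + 718*d - 336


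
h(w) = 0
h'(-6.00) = 0.00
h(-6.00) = 0.00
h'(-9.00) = 0.00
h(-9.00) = 0.00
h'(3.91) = 0.00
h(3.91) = 0.00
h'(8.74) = 0.00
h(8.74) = 0.00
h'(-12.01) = 0.00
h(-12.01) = 0.00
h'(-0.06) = 0.00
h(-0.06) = 0.00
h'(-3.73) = 0.00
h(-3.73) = 0.00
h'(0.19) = 0.00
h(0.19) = 0.00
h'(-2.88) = 0.00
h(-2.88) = 0.00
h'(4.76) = 0.00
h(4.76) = 0.00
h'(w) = 0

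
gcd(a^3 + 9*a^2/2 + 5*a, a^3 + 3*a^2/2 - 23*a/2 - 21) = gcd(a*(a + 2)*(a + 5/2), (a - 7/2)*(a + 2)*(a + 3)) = a + 2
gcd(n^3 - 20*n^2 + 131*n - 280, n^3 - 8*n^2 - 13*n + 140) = n^2 - 12*n + 35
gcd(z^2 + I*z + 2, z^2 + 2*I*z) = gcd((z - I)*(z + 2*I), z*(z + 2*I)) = z + 2*I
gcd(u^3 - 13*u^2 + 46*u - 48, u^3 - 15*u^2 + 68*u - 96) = u^2 - 11*u + 24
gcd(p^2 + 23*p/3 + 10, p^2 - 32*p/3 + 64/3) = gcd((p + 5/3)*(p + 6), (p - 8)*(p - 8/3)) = 1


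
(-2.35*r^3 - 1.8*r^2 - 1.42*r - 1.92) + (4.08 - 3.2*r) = -2.35*r^3 - 1.8*r^2 - 4.62*r + 2.16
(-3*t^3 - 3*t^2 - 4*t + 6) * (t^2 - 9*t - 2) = -3*t^5 + 24*t^4 + 29*t^3 + 48*t^2 - 46*t - 12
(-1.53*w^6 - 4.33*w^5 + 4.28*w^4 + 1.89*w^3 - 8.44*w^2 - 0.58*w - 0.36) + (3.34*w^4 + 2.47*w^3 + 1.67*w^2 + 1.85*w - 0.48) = -1.53*w^6 - 4.33*w^5 + 7.62*w^4 + 4.36*w^3 - 6.77*w^2 + 1.27*w - 0.84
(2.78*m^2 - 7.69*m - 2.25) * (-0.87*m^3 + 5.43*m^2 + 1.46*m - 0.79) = -2.4186*m^5 + 21.7857*m^4 - 35.7404*m^3 - 25.6411*m^2 + 2.7901*m + 1.7775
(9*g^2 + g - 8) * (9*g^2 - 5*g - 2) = 81*g^4 - 36*g^3 - 95*g^2 + 38*g + 16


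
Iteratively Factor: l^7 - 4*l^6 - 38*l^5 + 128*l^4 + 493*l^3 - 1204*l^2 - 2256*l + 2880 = (l - 4)*(l^6 - 38*l^4 - 24*l^3 + 397*l^2 + 384*l - 720) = (l - 4)*(l + 4)*(l^5 - 4*l^4 - 22*l^3 + 64*l^2 + 141*l - 180) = (l - 4)^2*(l + 4)*(l^4 - 22*l^2 - 24*l + 45) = (l - 4)^2*(l - 1)*(l + 4)*(l^3 + l^2 - 21*l - 45) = (l - 5)*(l - 4)^2*(l - 1)*(l + 4)*(l^2 + 6*l + 9) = (l - 5)*(l - 4)^2*(l - 1)*(l + 3)*(l + 4)*(l + 3)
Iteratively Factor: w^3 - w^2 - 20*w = (w + 4)*(w^2 - 5*w) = w*(w + 4)*(w - 5)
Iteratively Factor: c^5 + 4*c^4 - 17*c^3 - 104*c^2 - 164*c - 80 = (c - 5)*(c^4 + 9*c^3 + 28*c^2 + 36*c + 16) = (c - 5)*(c + 1)*(c^3 + 8*c^2 + 20*c + 16) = (c - 5)*(c + 1)*(c + 2)*(c^2 + 6*c + 8) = (c - 5)*(c + 1)*(c + 2)*(c + 4)*(c + 2)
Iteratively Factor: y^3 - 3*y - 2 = (y - 2)*(y^2 + 2*y + 1) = (y - 2)*(y + 1)*(y + 1)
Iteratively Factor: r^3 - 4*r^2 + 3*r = (r - 1)*(r^2 - 3*r) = r*(r - 1)*(r - 3)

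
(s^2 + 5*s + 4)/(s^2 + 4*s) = (s + 1)/s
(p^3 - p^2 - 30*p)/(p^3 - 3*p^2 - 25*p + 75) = p*(p - 6)/(p^2 - 8*p + 15)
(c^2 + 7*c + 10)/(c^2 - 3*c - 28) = (c^2 + 7*c + 10)/(c^2 - 3*c - 28)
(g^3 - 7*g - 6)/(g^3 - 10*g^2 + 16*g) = (g^3 - 7*g - 6)/(g*(g^2 - 10*g + 16))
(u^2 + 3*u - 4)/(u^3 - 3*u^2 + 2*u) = (u + 4)/(u*(u - 2))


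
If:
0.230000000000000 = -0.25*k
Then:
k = -0.92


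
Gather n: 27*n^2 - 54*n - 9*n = 27*n^2 - 63*n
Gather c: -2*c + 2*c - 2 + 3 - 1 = 0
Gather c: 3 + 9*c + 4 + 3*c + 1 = 12*c + 8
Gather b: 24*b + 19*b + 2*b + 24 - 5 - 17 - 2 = 45*b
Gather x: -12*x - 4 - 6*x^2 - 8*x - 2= -6*x^2 - 20*x - 6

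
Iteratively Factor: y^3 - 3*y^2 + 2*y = (y)*(y^2 - 3*y + 2) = y*(y - 2)*(y - 1)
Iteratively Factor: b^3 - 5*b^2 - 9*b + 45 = (b - 5)*(b^2 - 9) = (b - 5)*(b + 3)*(b - 3)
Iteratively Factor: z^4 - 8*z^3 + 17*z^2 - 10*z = (z - 5)*(z^3 - 3*z^2 + 2*z) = (z - 5)*(z - 2)*(z^2 - z) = z*(z - 5)*(z - 2)*(z - 1)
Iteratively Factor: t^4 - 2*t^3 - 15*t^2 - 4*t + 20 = (t - 5)*(t^3 + 3*t^2 - 4) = (t - 5)*(t - 1)*(t^2 + 4*t + 4) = (t - 5)*(t - 1)*(t + 2)*(t + 2)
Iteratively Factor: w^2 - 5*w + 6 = (w - 3)*(w - 2)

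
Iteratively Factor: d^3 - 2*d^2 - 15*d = (d - 5)*(d^2 + 3*d) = (d - 5)*(d + 3)*(d)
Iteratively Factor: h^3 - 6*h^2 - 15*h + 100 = (h + 4)*(h^2 - 10*h + 25) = (h - 5)*(h + 4)*(h - 5)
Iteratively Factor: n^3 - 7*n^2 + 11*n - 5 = (n - 5)*(n^2 - 2*n + 1) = (n - 5)*(n - 1)*(n - 1)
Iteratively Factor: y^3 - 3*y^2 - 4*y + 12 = (y + 2)*(y^2 - 5*y + 6) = (y - 3)*(y + 2)*(y - 2)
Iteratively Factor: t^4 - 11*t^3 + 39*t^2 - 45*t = (t - 3)*(t^3 - 8*t^2 + 15*t) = (t - 3)^2*(t^2 - 5*t) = t*(t - 3)^2*(t - 5)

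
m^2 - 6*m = m*(m - 6)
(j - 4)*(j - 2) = j^2 - 6*j + 8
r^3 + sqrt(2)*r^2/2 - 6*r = r*(r - 3*sqrt(2)/2)*(r + 2*sqrt(2))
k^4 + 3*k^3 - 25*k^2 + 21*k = k*(k - 3)*(k - 1)*(k + 7)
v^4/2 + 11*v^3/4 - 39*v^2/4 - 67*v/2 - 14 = (v/2 + 1)*(v - 4)*(v + 1/2)*(v + 7)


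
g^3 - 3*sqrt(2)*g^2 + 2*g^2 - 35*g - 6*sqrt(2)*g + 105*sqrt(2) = (g - 5)*(g + 7)*(g - 3*sqrt(2))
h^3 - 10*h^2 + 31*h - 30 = (h - 5)*(h - 3)*(h - 2)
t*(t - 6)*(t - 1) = t^3 - 7*t^2 + 6*t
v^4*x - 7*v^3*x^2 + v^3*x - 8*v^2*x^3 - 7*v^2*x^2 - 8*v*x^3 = v*(v - 8*x)*(v + x)*(v*x + x)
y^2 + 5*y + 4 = (y + 1)*(y + 4)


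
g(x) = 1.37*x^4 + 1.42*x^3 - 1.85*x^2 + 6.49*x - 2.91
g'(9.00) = 4313.17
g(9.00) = 9929.40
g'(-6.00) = -1001.63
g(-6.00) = 1360.35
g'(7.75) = 2784.54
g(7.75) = 5539.54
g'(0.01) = 6.45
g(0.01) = -2.85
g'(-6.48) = -1281.75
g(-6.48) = 1906.55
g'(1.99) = 59.18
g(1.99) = 35.35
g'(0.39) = 6.02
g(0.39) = -0.54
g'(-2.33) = -31.08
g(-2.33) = -5.66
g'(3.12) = 202.85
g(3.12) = 172.28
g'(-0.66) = 9.21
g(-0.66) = -8.15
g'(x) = 5.48*x^3 + 4.26*x^2 - 3.7*x + 6.49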